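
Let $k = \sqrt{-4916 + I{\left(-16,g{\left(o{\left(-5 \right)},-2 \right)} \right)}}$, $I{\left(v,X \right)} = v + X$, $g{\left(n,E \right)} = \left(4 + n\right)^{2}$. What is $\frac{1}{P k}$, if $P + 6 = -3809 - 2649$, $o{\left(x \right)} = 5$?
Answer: $\frac{i \sqrt{11}}{1493184} \approx 2.2212 \cdot 10^{-6} i$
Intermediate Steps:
$I{\left(v,X \right)} = X + v$
$P = -6464$ ($P = -6 - 6458 = -6464$)
$k = 21 i \sqrt{11}$ ($k = \sqrt{-4916 - \left(16 - \left(4 + 5\right)^{2}\right)} = \sqrt{-4916 - \left(16 - 9^{2}\right)} = \sqrt{-4916 + \left(81 - 16\right)} = \sqrt{-4916 + 65} = \sqrt{-4851} = 21 i \sqrt{11} \approx 69.649 i$)
$\frac{1}{P k} = \frac{1}{\left(-6464\right) 21 i \sqrt{11}} = - \frac{\left(- \frac{1}{231}\right) i \sqrt{11}}{6464} = \frac{i \sqrt{11}}{1493184}$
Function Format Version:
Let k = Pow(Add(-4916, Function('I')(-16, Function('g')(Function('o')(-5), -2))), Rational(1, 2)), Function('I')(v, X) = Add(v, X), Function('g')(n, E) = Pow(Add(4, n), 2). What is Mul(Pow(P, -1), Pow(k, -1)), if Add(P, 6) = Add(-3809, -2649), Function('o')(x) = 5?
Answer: Mul(Rational(1, 1493184), I, Pow(11, Rational(1, 2))) ≈ Mul(2.2212e-6, I)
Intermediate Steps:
Function('I')(v, X) = Add(X, v)
P = -6464 (P = Add(-6, Add(-3809, -2649)) = Add(-6, -6458) = -6464)
k = Mul(21, I, Pow(11, Rational(1, 2))) (k = Pow(Add(-4916, Add(Pow(Add(4, 5), 2), -16)), Rational(1, 2)) = Pow(Add(-4916, Add(Pow(9, 2), -16)), Rational(1, 2)) = Pow(Add(-4916, Add(81, -16)), Rational(1, 2)) = Pow(Add(-4916, 65), Rational(1, 2)) = Pow(-4851, Rational(1, 2)) = Mul(21, I, Pow(11, Rational(1, 2))) ≈ Mul(69.649, I))
Mul(Pow(P, -1), Pow(k, -1)) = Mul(Pow(-6464, -1), Pow(Mul(21, I, Pow(11, Rational(1, 2))), -1)) = Mul(Rational(-1, 6464), Mul(Rational(-1, 231), I, Pow(11, Rational(1, 2)))) = Mul(Rational(1, 1493184), I, Pow(11, Rational(1, 2)))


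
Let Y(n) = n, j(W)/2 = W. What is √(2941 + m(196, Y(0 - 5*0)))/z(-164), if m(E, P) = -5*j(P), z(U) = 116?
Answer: √2941/116 ≈ 0.46751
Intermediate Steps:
j(W) = 2*W
m(E, P) = -10*P
√(2941 + m(196, Y(0 - 5*0)))/z(-164) = √(2941 - 10*(0 - 5*0))/116 = √(2941 - 10*(0 + 0))*(1/116) = √(2941 - 10*0)*(1/116) = √(2941 + 0)*(1/116) = √2941*(1/116) = √2941/116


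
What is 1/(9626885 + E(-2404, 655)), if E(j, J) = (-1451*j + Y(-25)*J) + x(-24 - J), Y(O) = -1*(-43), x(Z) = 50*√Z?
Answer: 6571627/86372563703008 - 25*I*√679/86372563703008 ≈ 7.6085e-8 - 7.5422e-12*I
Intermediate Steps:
Y(O) = 43
E(j, J) = -1451*j + 43*J + 50*√(-24 - J) (E(j, J) = (-1451*j + 43*J) + 50*√(-24 - J) = -1451*j + 43*J + 50*√(-24 - J))
1/(9626885 + E(-2404, 655)) = 1/(9626885 + (-1451*(-2404) + 43*655 + 50*√(-24 - 1*655))) = 1/(9626885 + (3488204 + 28165 + 50*√(-24 - 655))) = 1/(9626885 + (3488204 + 28165 + 50*√(-679))) = 1/(9626885 + (3488204 + 28165 + 50*(I*√679))) = 1/(9626885 + (3488204 + 28165 + 50*I*√679)) = 1/(9626885 + (3516369 + 50*I*√679)) = 1/(13143254 + 50*I*√679)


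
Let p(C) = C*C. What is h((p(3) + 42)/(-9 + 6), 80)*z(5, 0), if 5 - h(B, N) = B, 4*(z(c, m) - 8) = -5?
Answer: 297/2 ≈ 148.50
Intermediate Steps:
z(c, m) = 27/4 (z(c, m) = 8 + (¼)*(-5) = 8 - 5/4 = 27/4)
p(C) = C²
h(B, N) = 5 - B
h((p(3) + 42)/(-9 + 6), 80)*z(5, 0) = (5 - (3² + 42)/(-9 + 6))*(27/4) = (5 - (9 + 42)/(-3))*(27/4) = (5 - 51*(-1)/3)*(27/4) = (5 - 1*(-17))*(27/4) = (5 + 17)*(27/4) = 22*(27/4) = 297/2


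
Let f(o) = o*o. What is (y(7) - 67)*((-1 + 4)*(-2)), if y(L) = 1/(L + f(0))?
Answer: 2808/7 ≈ 401.14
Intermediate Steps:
f(o) = o²
y(L) = 1/L (y(L) = 1/(L + 0²) = 1/(L + 0) = 1/L)
(y(7) - 67)*((-1 + 4)*(-2)) = (1/7 - 67)*((-1 + 4)*(-2)) = (⅐ - 67)*(3*(-2)) = -468/7*(-6) = 2808/7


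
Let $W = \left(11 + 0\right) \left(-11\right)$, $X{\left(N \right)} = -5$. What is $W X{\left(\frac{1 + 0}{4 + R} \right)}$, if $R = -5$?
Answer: $605$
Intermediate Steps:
$W = -121$ ($W = 11 \left(-11\right) = -121$)
$W X{\left(\frac{1 + 0}{4 + R} \right)} = \left(-121\right) \left(-5\right) = 605$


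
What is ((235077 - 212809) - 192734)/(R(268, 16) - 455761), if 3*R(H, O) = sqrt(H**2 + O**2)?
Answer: 699225791634/1869462730009 + 2045592*sqrt(4505)/1869462730009 ≈ 0.37410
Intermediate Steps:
R(H, O) = sqrt(H**2 + O**2)/3
((235077 - 212809) - 192734)/(R(268, 16) - 455761) = ((235077 - 212809) - 192734)/(sqrt(268**2 + 16**2)/3 - 455761) = (22268 - 192734)/(sqrt(71824 + 256)/3 - 455761) = -170466/(sqrt(72080)/3 - 455761) = -170466/((4*sqrt(4505))/3 - 455761) = -170466/(4*sqrt(4505)/3 - 455761) = -170466/(-455761 + 4*sqrt(4505)/3)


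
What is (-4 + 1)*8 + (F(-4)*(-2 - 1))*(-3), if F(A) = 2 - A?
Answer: 30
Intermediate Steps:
(-4 + 1)*8 + (F(-4)*(-2 - 1))*(-3) = (-4 + 1)*8 + ((2 - 1*(-4))*(-2 - 1))*(-3) = -3*8 + ((2 + 4)*(-3))*(-3) = -24 + (6*(-3))*(-3) = -24 - 18*(-3) = -24 + 54 = 30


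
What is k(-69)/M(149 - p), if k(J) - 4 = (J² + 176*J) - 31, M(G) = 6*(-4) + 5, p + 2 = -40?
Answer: 390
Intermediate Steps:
p = -42 (p = -2 - 40 = -42)
M(G) = -19 (M(G) = -24 + 5 = -19)
k(J) = -27 + J² + 176*J (k(J) = 4 + ((J² + 176*J) - 31) = 4 + (-31 + J² + 176*J) = -27 + J² + 176*J)
k(-69)/M(149 - p) = (-27 + (-69)² + 176*(-69))/(-19) = (-27 + 4761 - 12144)*(-1/19) = -7410*(-1/19) = 390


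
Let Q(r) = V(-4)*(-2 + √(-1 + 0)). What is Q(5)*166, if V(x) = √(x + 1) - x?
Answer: -166*(2 - I)*(4 + I*√3) ≈ -1615.5 + 88.959*I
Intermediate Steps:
V(x) = √(1 + x) - x
Q(r) = (-2 + I)*(4 + I*√3) (Q(r) = (√(1 - 4) - 1*(-4))*(-2 + √(-1 + 0)) = (√(-3) + 4)*(-2 + √(-1)) = (I*√3 + 4)*(-2 + I) = (4 + I*√3)*(-2 + I) = (-2 + I)*(4 + I*√3))
Q(5)*166 = -(2 - I)*(4 + I*√3)*166 = -166*(2 - I)*(4 + I*√3)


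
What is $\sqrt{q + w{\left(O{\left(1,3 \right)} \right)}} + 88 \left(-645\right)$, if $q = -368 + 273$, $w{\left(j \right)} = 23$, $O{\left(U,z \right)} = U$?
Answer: $-56760 + 6 i \sqrt{2} \approx -56760.0 + 8.4853 i$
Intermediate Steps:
$q = -95$
$\sqrt{q + w{\left(O{\left(1,3 \right)} \right)}} + 88 \left(-645\right) = \sqrt{-95 + 23} + 88 \left(-645\right) = \sqrt{-72} - 56760 = 6 i \sqrt{2} - 56760 = -56760 + 6 i \sqrt{2}$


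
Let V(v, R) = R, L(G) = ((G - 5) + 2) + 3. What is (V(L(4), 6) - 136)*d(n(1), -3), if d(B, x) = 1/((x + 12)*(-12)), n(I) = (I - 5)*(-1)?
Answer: 65/54 ≈ 1.2037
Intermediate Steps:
n(I) = 5 - I (n(I) = (-5 + I)*(-1) = 5 - I)
L(G) = G (L(G) = ((-5 + G) + 2) + 3 = (-3 + G) + 3 = G)
d(B, x) = -1/(12*(12 + x)) (d(B, x) = -1/12/(12 + x) = -1/(12*(12 + x)))
(V(L(4), 6) - 136)*d(n(1), -3) = (6 - 136)*(-1/(144 + 12*(-3))) = -(-130)/(144 - 36) = -(-130)/108 = -130*(-1/108) = 65/54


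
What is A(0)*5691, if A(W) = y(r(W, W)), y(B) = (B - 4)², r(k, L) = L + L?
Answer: 91056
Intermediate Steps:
r(k, L) = 2*L
y(B) = (-4 + B)²
A(W) = (-4 + 2*W)²
A(0)*5691 = (4*(-2 + 0)²)*5691 = (4*(-2)²)*5691 = (4*4)*5691 = 16*5691 = 91056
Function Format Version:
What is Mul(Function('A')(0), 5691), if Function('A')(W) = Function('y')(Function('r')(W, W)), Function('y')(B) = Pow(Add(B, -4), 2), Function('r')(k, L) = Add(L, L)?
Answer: 91056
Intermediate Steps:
Function('r')(k, L) = Mul(2, L)
Function('y')(B) = Pow(Add(-4, B), 2)
Function('A')(W) = Pow(Add(-4, Mul(2, W)), 2)
Mul(Function('A')(0), 5691) = Mul(Mul(4, Pow(Add(-2, 0), 2)), 5691) = Mul(Mul(4, Pow(-2, 2)), 5691) = Mul(Mul(4, 4), 5691) = Mul(16, 5691) = 91056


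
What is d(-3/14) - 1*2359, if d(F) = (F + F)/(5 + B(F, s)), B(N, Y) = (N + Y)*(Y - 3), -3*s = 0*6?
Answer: -186367/79 ≈ -2359.1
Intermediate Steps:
s = 0 (s = -0*6 = -⅓*0 = 0)
B(N, Y) = (-3 + Y)*(N + Y) (B(N, Y) = (N + Y)*(-3 + Y) = (-3 + Y)*(N + Y))
d(F) = 2*F/(5 - 3*F) (d(F) = (F + F)/(5 + (0² - 3*F - 3*0 + F*0)) = (2*F)/(5 + (0 - 3*F + 0 + 0)) = (2*F)/(5 - 3*F) = 2*F/(5 - 3*F))
d(-3/14) - 1*2359 = 2*(-3/14)/(5 - (-9)/14) - 1*2359 = 2*(-3*1/14)/(5 - (-9)/14) - 2359 = 2*(-3/14)/(5 - 3*(-3/14)) - 2359 = 2*(-3/14)/(5 + 9/14) - 2359 = 2*(-3/14)/(79/14) - 2359 = 2*(-3/14)*(14/79) - 2359 = -6/79 - 2359 = -186367/79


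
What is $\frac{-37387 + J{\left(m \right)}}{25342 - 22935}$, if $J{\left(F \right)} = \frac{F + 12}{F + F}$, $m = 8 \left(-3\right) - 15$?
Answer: $- \frac{972053}{62582} \approx -15.532$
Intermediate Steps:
$m = -39$ ($m = -24 - 15 = -39$)
$J{\left(F \right)} = \frac{12 + F}{2 F}$
$\frac{-37387 + J{\left(m \right)}}{25342 - 22935} = \frac{-37387 + \frac{12 - 39}{2 \left(-39\right)}}{25342 - 22935} = \frac{-37387 + \frac{1}{2} \left(- \frac{1}{39}\right) \left(-27\right)}{2407} = \left(-37387 + \frac{9}{26}\right) \frac{1}{2407} = \left(- \frac{972053}{26}\right) \frac{1}{2407} = - \frac{972053}{62582}$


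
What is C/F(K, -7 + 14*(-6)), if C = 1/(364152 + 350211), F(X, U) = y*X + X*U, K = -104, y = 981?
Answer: -1/66121439280 ≈ -1.5124e-11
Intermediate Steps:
F(X, U) = 981*X + U*X (F(X, U) = 981*X + X*U = 981*X + U*X)
C = 1/714363 ≈ 1.3998e-6
C/F(K, -7 + 14*(-6)) = 1/(714363*((-104*(981 + (-7 + 14*(-6)))))) = 1/(714363*((-104*(981 + (-7 - 84))))) = 1/(714363*((-104*(981 - 91)))) = 1/(714363*((-104*890))) = (1/714363)/(-92560) = (1/714363)*(-1/92560) = -1/66121439280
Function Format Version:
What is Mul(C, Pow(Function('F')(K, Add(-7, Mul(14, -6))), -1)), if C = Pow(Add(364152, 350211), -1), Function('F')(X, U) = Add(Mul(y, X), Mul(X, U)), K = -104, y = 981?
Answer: Rational(-1, 66121439280) ≈ -1.5124e-11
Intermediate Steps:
Function('F')(X, U) = Add(Mul(981, X), Mul(U, X)) (Function('F')(X, U) = Add(Mul(981, X), Mul(X, U)) = Add(Mul(981, X), Mul(U, X)))
C = Rational(1, 714363) (C = Pow(714363, -1) = Rational(1, 714363) ≈ 1.3998e-6)
Mul(C, Pow(Function('F')(K, Add(-7, Mul(14, -6))), -1)) = Mul(Rational(1, 714363), Pow(Mul(-104, Add(981, Add(-7, Mul(14, -6)))), -1)) = Mul(Rational(1, 714363), Pow(Mul(-104, Add(981, Add(-7, -84))), -1)) = Mul(Rational(1, 714363), Pow(Mul(-104, Add(981, -91)), -1)) = Mul(Rational(1, 714363), Pow(Mul(-104, 890), -1)) = Mul(Rational(1, 714363), Pow(-92560, -1)) = Mul(Rational(1, 714363), Rational(-1, 92560)) = Rational(-1, 66121439280)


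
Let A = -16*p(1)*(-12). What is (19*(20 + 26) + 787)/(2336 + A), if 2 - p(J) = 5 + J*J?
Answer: 1661/1568 ≈ 1.0593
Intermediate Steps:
p(J) = -3 - J² (p(J) = 2 - (5 + J*J) = 2 - (5 + J²) = 2 + (-5 - J²) = -3 - J²)
A = -768 (A = -16*(-3 - 1*1²)*(-12) = -16*(-3 - 1*1)*(-12) = -16*(-3 - 1)*(-12) = -16*(-4)*(-12) = 64*(-12) = -768)
(19*(20 + 26) + 787)/(2336 + A) = (19*(20 + 26) + 787)/(2336 - 768) = (19*46 + 787)/1568 = (874 + 787)*(1/1568) = 1661*(1/1568) = 1661/1568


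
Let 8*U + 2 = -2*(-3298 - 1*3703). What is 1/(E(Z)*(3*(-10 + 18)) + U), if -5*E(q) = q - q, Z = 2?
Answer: 1/1750 ≈ 0.00057143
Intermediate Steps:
E(q) = 0 (E(q) = -(q - q)/5 = -⅕*0 = 0)
U = 1750 (U = -¼ + (-2*(-3298 - 1*3703))/8 = -¼ + (-2*(-3298 - 3703))/8 = -¼ + (-2*(-7001))/8 = -¼ + (⅛)*14002 = -¼ + 7001/4 = 1750)
1/(E(Z)*(3*(-10 + 18)) + U) = 1/(0*(3*(-10 + 18)) + 1750) = 1/(0*(3*8) + 1750) = 1/(0*24 + 1750) = 1/(0 + 1750) = 1/1750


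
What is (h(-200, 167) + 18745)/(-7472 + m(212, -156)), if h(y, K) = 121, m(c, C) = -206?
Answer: -9433/3839 ≈ -2.4571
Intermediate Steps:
(h(-200, 167) + 18745)/(-7472 + m(212, -156)) = (121 + 18745)/(-7472 - 206) = 18866/(-7678) = 18866*(-1/7678) = -9433/3839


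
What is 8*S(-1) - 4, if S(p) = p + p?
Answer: -20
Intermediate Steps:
S(p) = 2*p
8*S(-1) - 4 = 8*(2*(-1)) - 4 = 8*(-2) - 4 = -16 - 4 = -20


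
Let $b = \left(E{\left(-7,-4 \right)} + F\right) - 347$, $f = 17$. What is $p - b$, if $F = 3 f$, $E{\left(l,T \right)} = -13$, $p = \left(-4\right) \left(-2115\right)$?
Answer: $8769$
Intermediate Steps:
$p = 8460$
$F = 51$ ($F = 3 \cdot 17 = 51$)
$b = -309$ ($b = \left(-13 + 51\right) - 347 = 38 - 347 = -309$)
$p - b = 8460 - -309 = 8460 + 309 = 8769$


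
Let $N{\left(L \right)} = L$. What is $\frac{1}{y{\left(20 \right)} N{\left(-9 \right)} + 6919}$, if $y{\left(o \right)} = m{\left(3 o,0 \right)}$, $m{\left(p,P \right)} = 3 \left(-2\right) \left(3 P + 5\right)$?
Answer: $\frac{1}{7189} \approx 0.0001391$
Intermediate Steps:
$m{\left(p,P \right)} = -30 - 18 P$ ($m{\left(p,P \right)} = - 6 \left(5 + 3 P\right) = -30 - 18 P$)
$y{\left(o \right)} = -30$ ($y{\left(o \right)} = -30 - 0 = -30 + 0 = -30$)
$\frac{1}{y{\left(20 \right)} N{\left(-9 \right)} + 6919} = \frac{1}{\left(-30\right) \left(-9\right) + 6919} = \frac{1}{270 + 6919} = \frac{1}{7189}$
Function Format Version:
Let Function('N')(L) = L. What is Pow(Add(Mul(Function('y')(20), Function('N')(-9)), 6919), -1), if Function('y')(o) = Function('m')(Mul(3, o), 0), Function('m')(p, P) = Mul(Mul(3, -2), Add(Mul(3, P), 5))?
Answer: Rational(1, 7189) ≈ 0.00013910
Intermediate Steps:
Function('m')(p, P) = Add(-30, Mul(-18, P)) (Function('m')(p, P) = Mul(-6, Add(5, Mul(3, P))) = Add(-30, Mul(-18, P)))
Function('y')(o) = -30 (Function('y')(o) = Add(-30, Mul(-18, 0)) = Add(-30, 0) = -30)
Pow(Add(Mul(Function('y')(20), Function('N')(-9)), 6919), -1) = Pow(Add(Mul(-30, -9), 6919), -1) = Pow(Add(270, 6919), -1) = Pow(7189, -1) = Rational(1, 7189)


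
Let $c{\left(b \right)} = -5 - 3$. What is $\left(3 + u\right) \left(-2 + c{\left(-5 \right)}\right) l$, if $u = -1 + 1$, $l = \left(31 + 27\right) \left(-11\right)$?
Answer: $19140$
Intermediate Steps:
$l = -638$ ($l = 58 \left(-11\right) = -638$)
$c{\left(b \right)} = -8$ ($c{\left(b \right)} = -5 - 3 = -8$)
$u = 0$
$\left(3 + u\right) \left(-2 + c{\left(-5 \right)}\right) l = \left(3 + 0\right) \left(-2 - 8\right) \left(-638\right) = 3 \left(-10\right) \left(-638\right) = \left(-30\right) \left(-638\right) = 19140$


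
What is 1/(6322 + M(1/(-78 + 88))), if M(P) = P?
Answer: 10/63221 ≈ 0.00015818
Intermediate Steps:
1/(6322 + M(1/(-78 + 88))) = 1/(6322 + 1/(-78 + 88)) = 1/(6322 + 1/10) = 1/(6322 + ⅒) = 1/(63221/10) = 10/63221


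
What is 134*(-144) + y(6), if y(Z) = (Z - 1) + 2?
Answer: -19289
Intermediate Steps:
y(Z) = 1 + Z (y(Z) = (-1 + Z) + 2 = 1 + Z)
134*(-144) + y(6) = 134*(-144) + (1 + 6) = -19296 + 7 = -19289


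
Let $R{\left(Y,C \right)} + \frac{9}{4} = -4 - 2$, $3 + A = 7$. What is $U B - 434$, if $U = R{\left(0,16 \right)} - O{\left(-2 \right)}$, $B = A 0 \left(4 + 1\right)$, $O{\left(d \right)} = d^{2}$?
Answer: $-434$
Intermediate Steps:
$A = 4$ ($A = -3 + 7 = 4$)
$R{\left(Y,C \right)} = - \frac{33}{4}$ ($R{\left(Y,C \right)} = - \frac{9}{4} - 6 = - \frac{33}{4}$)
$B = 0$ ($B = 4 \cdot 0 \left(4 + 1\right) = 4 \cdot 0 \cdot 5 = 4 \cdot 0 = 0$)
$U = - \frac{49}{4}$ ($U = - \frac{33}{4} - \left(-2\right)^{2} = - \frac{33}{4} - 4 = - \frac{49}{4} \approx -12.25$)
$U B - 434 = \left(- \frac{49}{4}\right) 0 - 434 = 0 - 434 = -434$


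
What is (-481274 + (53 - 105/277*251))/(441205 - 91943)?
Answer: -66662286/48372787 ≈ -1.3781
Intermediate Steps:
(-481274 + (53 - 105/277*251))/(441205 - 91943) = (-481274 + (53 - 105*1/277*251))/349262 = (-481274 + (53 - 105/277*251))*(1/349262) = (-481274 + (53 - 26355/277))*(1/349262) = (-481274 - 11674/277)*(1/349262) = -133324572/277*1/349262 = -66662286/48372787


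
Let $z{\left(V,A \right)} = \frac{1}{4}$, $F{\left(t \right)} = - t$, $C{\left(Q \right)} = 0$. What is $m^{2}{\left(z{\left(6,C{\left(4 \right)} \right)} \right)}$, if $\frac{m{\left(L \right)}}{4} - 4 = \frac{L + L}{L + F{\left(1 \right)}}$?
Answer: $\frac{1600}{9} \approx 177.78$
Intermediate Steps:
$z{\left(V,A \right)} = \frac{1}{4}$
$m{\left(L \right)} = 16 + \frac{8 L}{-1 + L}$ ($m{\left(L \right)} = 16 + 4 \frac{L + L}{L - 1} = 16 + 4 \frac{2 L}{L - 1} = 16 + 4 \frac{2 L}{-1 + L} = 16 + \frac{8 L}{-1 + L}$)
$m^{2}{\left(z{\left(6,C{\left(4 \right)} \right)} \right)} = \left(\frac{8 \left(-2 + 3 \cdot \frac{1}{4}\right)}{-1 + \frac{1}{4}}\right)^{2} = \left(\frac{8 \left(-2 + \frac{3}{4}\right)}{- \frac{3}{4}}\right)^{2} = \left(8 \left(- \frac{4}{3}\right) \left(- \frac{5}{4}\right)\right)^{2} = \left(\frac{40}{3}\right)^{2} = \frac{1600}{9}$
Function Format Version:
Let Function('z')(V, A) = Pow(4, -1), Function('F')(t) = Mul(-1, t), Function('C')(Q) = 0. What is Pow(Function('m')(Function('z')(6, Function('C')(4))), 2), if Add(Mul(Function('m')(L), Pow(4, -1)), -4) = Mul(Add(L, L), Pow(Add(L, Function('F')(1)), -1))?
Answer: Rational(1600, 9) ≈ 177.78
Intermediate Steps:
Function('z')(V, A) = Rational(1, 4)
Function('m')(L) = Add(16, Mul(8, L, Pow(Add(-1, L), -1))) (Function('m')(L) = Add(16, Mul(4, Mul(Add(L, L), Pow(Add(L, Mul(-1, 1)), -1)))) = Add(16, Mul(4, Mul(Mul(2, L), Pow(Add(L, -1), -1)))) = Add(16, Mul(4, Mul(Mul(2, L), Pow(Add(-1, L), -1)))) = Add(16, Mul(4, Mul(2, L, Pow(Add(-1, L), -1)))) = Add(16, Mul(8, L, Pow(Add(-1, L), -1))))
Pow(Function('m')(Function('z')(6, Function('C')(4))), 2) = Pow(Mul(8, Pow(Add(-1, Rational(1, 4)), -1), Add(-2, Mul(3, Rational(1, 4)))), 2) = Pow(Mul(8, Pow(Rational(-3, 4), -1), Add(-2, Rational(3, 4))), 2) = Pow(Mul(8, Rational(-4, 3), Rational(-5, 4)), 2) = Pow(Rational(40, 3), 2) = Rational(1600, 9)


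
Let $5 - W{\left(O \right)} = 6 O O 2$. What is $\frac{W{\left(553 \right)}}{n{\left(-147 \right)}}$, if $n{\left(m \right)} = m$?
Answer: $\frac{3669703}{147} \approx 24964.0$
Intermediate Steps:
$W{\left(O \right)} = 5 - 12 O^{2}$ ($W{\left(O \right)} = 5 - 6 O O 2 = 5 - 6 O^{2} \cdot 2 = 5 - 12 O^{2}$)
$\frac{W{\left(553 \right)}}{n{\left(-147 \right)}} = \frac{5 - 12 \cdot 553^{2}}{-147} = \left(5 - 3669708\right) \left(- \frac{1}{147}\right) = \left(-3669703\right) \left(- \frac{1}{147}\right) = \frac{3669703}{147}$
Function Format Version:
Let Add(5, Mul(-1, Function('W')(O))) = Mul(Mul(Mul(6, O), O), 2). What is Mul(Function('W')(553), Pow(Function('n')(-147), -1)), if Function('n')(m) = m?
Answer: Rational(3669703, 147) ≈ 24964.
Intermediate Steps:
Function('W')(O) = Add(5, Mul(-12, Pow(O, 2))) (Function('W')(O) = Add(5, Mul(-1, Mul(Mul(Mul(6, O), O), 2))) = Add(5, Mul(-1, Mul(Mul(6, Pow(O, 2)), 2))) = Add(5, Mul(-1, Mul(12, Pow(O, 2)))) = Add(5, Mul(-12, Pow(O, 2))))
Mul(Function('W')(553), Pow(Function('n')(-147), -1)) = Mul(Add(5, Mul(-12, Pow(553, 2))), Pow(-147, -1)) = Mul(Add(5, Mul(-12, 305809)), Rational(-1, 147)) = Mul(Add(5, -3669708), Rational(-1, 147)) = Mul(-3669703, Rational(-1, 147)) = Rational(3669703, 147)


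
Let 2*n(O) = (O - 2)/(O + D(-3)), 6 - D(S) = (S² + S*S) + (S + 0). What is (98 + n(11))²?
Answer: 160801/16 ≈ 10050.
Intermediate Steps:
D(S) = 6 - S - 2*S² (D(S) = 6 - ((S² + S*S) + (S + 0)) = 6 - ((S² + S²) + S) = 6 - (2*S² + S) = 6 - (S + 2*S²) = 6 + (-S - 2*S²) = 6 - S - 2*S²)
n(O) = (-2 + O)/(2*(-9 + O)) (n(O) = ((O - 2)/(O + (6 - 1*(-3) - 2*(-3)²)))/2 = ((-2 + O)/(O + (6 + 3 - 2*9)))/2 = ((-2 + O)/(O + (6 + 3 - 18)))/2 = ((-2 + O)/(O - 9))/2 = ((-2 + O)/(-9 + O))/2 = (-2 + O)/(2*(-9 + O)))
(98 + n(11))² = (98 + (-2 + 11)/(2*(-9 + 11)))² = (98 + (½)*9/2)² = (98 + (½)*(½)*9)² = (98 + 9/4)² = (401/4)² = 160801/16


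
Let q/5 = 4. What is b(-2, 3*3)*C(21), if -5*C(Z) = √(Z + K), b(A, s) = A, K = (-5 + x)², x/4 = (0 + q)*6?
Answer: 2*√225646/5 ≈ 190.01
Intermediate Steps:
q = 20 (q = 5*4 = 20)
x = 480 (x = 4*((0 + 20)*6) = 4*(20*6) = 4*120 = 480)
K = 225625 (K = (-5 + 480)² = 475² = 225625)
C(Z) = -√(225625 + Z)/5 (C(Z) = -√(Z + 225625)/5 = -√(225625 + Z)/5)
b(-2, 3*3)*C(21) = -(-2)*√(225625 + 21)/5 = -(-2)*√225646/5 = 2*√225646/5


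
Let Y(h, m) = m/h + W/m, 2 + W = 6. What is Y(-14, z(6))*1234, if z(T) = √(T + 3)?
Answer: 28999/21 ≈ 1380.9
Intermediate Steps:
W = 4 (W = -2 + 6 = 4)
z(T) = √(3 + T)
Y(h, m) = 4/m + m/h (Y(h, m) = m/h + 4/m = 4/m + m/h)
Y(-14, z(6))*1234 = (4/(√(3 + 6)) + √(3 + 6)/(-14))*1234 = (4/(√9) + √9*(-1/14))*1234 = (4/3 + 3*(-1/14))*1234 = (4*(⅓) - 3/14)*1234 = (4/3 - 3/14)*1234 = (47/42)*1234 = 28999/21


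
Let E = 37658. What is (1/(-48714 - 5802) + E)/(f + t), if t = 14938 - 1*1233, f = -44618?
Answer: -2052963527/1685253108 ≈ -1.2182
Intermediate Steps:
t = 13705 (t = 14938 - 1233 = 13705)
(1/(-48714 - 5802) + E)/(f + t) = (1/(-48714 - 5802) + 37658)/(-44618 + 13705) = (1/(-54516) + 37658)/(-30913) = (-1/54516 + 37658)*(-1/30913) = (2052963527/54516)*(-1/30913) = -2052963527/1685253108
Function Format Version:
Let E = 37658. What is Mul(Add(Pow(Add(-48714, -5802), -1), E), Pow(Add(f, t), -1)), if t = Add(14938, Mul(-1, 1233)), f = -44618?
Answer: Rational(-2052963527, 1685253108) ≈ -1.2182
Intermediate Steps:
t = 13705 (t = Add(14938, -1233) = 13705)
Mul(Add(Pow(Add(-48714, -5802), -1), E), Pow(Add(f, t), -1)) = Mul(Add(Pow(Add(-48714, -5802), -1), 37658), Pow(Add(-44618, 13705), -1)) = Mul(Add(Pow(-54516, -1), 37658), Pow(-30913, -1)) = Mul(Add(Rational(-1, 54516), 37658), Rational(-1, 30913)) = Mul(Rational(2052963527, 54516), Rational(-1, 30913)) = Rational(-2052963527, 1685253108)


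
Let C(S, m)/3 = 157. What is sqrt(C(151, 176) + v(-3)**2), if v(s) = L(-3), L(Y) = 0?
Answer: sqrt(471) ≈ 21.703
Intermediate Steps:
C(S, m) = 471 (C(S, m) = 3*157 = 471)
v(s) = 0
sqrt(C(151, 176) + v(-3)**2) = sqrt(471 + 0**2) = sqrt(471 + 0) = sqrt(471)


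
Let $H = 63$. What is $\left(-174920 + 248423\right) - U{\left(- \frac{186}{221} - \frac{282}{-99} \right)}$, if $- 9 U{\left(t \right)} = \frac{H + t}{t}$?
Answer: $\frac{9682583267}{131724} \approx 73507.0$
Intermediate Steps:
$U{\left(t \right)} = - \frac{63 + t}{9 t}$ ($U{\left(t \right)} = - \frac{\left(63 + t\right) \frac{1}{t}}{9} = - \frac{\frac{1}{t} \left(63 + t\right)}{9} = - \frac{63 + t}{9 t}$)
$\left(-174920 + 248423\right) - U{\left(- \frac{186}{221} - \frac{282}{-99} \right)} = \left(-174920 + 248423\right) - \frac{-63 - \left(- \frac{186}{221} - \frac{282}{-99}\right)}{9 \left(- \frac{186}{221} - \frac{282}{-99}\right)} = 73503 - \frac{-63 - \left(\left(-186\right) \frac{1}{221} - - \frac{94}{33}\right)}{9 \left(\left(-186\right) \frac{1}{221} - - \frac{94}{33}\right)} = 73503 - \frac{-63 - \left(- \frac{186}{221} + \frac{94}{33}\right)}{9 \left(- \frac{186}{221} + \frac{94}{33}\right)} = 73503 - \frac{-63 - \frac{14636}{7293}}{9 \cdot \frac{14636}{7293}} = 73503 - \frac{1}{9} \cdot \frac{7293}{14636} \left(-63 - \frac{14636}{7293}\right) = 73503 - \frac{1}{9} \cdot \frac{7293}{14636} \left(- \frac{474095}{7293}\right) = 73503 - - \frac{474095}{131724} = 73503 + \frac{474095}{131724} = \frac{9682583267}{131724}$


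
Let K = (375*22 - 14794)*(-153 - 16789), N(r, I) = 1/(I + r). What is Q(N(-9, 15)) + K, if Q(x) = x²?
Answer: 3991264129/36 ≈ 1.1087e+8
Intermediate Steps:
K = 110868448 (K = (8250 - 14794)*(-16942) = -6544*(-16942) = 110868448)
Q(N(-9, 15)) + K = (1/(15 - 9))² + 110868448 = (1/6)² + 110868448 = (⅙)² + 110868448 = 1/36 + 110868448 = 3991264129/36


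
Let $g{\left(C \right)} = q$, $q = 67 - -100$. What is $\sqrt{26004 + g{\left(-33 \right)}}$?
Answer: $\sqrt{26171} \approx 161.77$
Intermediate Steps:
$q = 167$ ($q = 67 + 100 = 167$)
$g{\left(C \right)} = 167$
$\sqrt{26004 + g{\left(-33 \right)}} = \sqrt{26004 + 167} = \sqrt{26171}$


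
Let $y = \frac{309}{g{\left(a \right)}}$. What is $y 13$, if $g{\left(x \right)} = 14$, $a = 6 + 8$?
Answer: $\frac{4017}{14} \approx 286.93$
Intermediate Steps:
$a = 14$
$y = \frac{309}{14} \approx 22.071$
$y 13 = \frac{309}{14} \cdot 13 = \frac{4017}{14}$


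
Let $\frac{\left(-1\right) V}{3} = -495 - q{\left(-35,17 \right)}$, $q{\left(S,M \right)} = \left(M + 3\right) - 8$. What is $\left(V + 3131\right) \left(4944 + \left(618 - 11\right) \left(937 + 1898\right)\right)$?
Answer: $8028370428$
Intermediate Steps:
$q{\left(S,M \right)} = -5 + M$ ($q{\left(S,M \right)} = \left(3 + M\right) - 8 = -5 + M$)
$V = 1521$ ($V = - 3 \left(-495 - \left(-5 + 17\right)\right) = - 3 \left(-495 - 12\right) = \left(-3\right) \left(-507\right) = 1521$)
$\left(V + 3131\right) \left(4944 + \left(618 - 11\right) \left(937 + 1898\right)\right) = \left(1521 + 3131\right) \left(4944 + \left(618 - 11\right) \left(937 + 1898\right)\right) = 4652 \left(4944 + 607 \cdot 2835\right) = 4652 \left(4944 + 1720845\right) = 4652 \cdot 1725789 = 8028370428$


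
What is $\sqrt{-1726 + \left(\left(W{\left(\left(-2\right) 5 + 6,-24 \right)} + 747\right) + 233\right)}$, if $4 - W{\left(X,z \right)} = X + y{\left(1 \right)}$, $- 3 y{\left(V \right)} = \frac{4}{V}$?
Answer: $\frac{i \sqrt{6630}}{3} \approx 27.142 i$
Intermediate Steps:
$y{\left(V \right)} = - \frac{4}{3 V}$ ($y{\left(V \right)} = - \frac{4 \frac{1}{V}}{3} = - \frac{4}{3 V}$)
$W{\left(X,z \right)} = \frac{16}{3} - X$ ($W{\left(X,z \right)} = 4 - \left(X - \frac{4}{3 \cdot 1}\right) = 4 - \left(X - \frac{4}{3}\right) = 4 - \left(- \frac{4}{3} + X\right) = \frac{16}{3} - X$)
$\sqrt{-1726 + \left(\left(W{\left(\left(-2\right) 5 + 6,-24 \right)} + 747\right) + 233\right)} = \sqrt{-1726 + \left(\left(\left(\frac{16}{3} - \left(\left(-2\right) 5 + 6\right)\right) + 747\right) + 233\right)} = \sqrt{-1726 + \left(\left(\left(\frac{16}{3} - \left(-10 + 6\right)\right) + 747\right) + 233\right)} = \sqrt{-1726 + \left(\left(\left(\frac{16}{3} - -4\right) + 747\right) + 233\right)} = \sqrt{-1726 + \left(\left(\left(\frac{16}{3} + 4\right) + 747\right) + 233\right)} = \sqrt{-1726 + \left(\left(\frac{28}{3} + 747\right) + 233\right)} = \sqrt{-1726 + \left(\frac{2269}{3} + 233\right)} = \sqrt{-1726 + \frac{2968}{3}} = \sqrt{- \frac{2210}{3}} = \frac{i \sqrt{6630}}{3}$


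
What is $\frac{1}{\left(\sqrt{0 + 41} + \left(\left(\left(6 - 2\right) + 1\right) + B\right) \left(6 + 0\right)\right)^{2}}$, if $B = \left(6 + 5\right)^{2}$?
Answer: $\frac{1}{\left(756 + \sqrt{41}\right)^{2}} \approx 1.7204 \cdot 10^{-6}$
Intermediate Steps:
$B = 121$ ($B = 11^{2} = 121$)
$\frac{1}{\left(\sqrt{0 + 41} + \left(\left(\left(6 - 2\right) + 1\right) + B\right) \left(6 + 0\right)\right)^{2}} = \frac{1}{\left(\sqrt{0 + 41} + \left(\left(\left(6 - 2\right) + 1\right) + 121\right) \left(6 + 0\right)\right)^{2}} = \frac{1}{\left(\sqrt{41} + \left(\left(4 + 1\right) + 121\right) 6\right)^{2}} = \frac{1}{\left(\sqrt{41} + \left(5 + 121\right) 6\right)^{2}} = \frac{1}{\left(\sqrt{41} + 126 \cdot 6\right)^{2}} = \frac{1}{\left(\sqrt{41} + 756\right)^{2}} = \frac{1}{\left(756 + \sqrt{41}\right)^{2}}$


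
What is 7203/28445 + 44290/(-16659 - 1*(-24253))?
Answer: 657264316/108005665 ≈ 6.0855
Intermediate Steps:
7203/28445 + 44290/(-16659 - 1*(-24253)) = 7203*(1/28445) + 44290/(-16659 + 24253) = 7203/28445 + 44290/7594 = 7203/28445 + 44290*(1/7594) = 7203/28445 + 22145/3797 = 657264316/108005665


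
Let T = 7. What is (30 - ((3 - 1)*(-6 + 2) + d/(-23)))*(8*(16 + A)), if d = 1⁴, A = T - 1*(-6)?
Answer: 203000/23 ≈ 8826.1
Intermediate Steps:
A = 13 (A = 7 - 1*(-6) = 7 + 6 = 13)
d = 1
(30 - ((3 - 1)*(-6 + 2) + d/(-23)))*(8*(16 + A)) = (30 - ((3 - 1)*(-6 + 2) + 1/(-23)))*(8*(16 + 13)) = (30 - (2*(-4) + 1*(-1/23)))*(8*29) = (30 - (-8 - 1/23))*232 = (30 - 1*(-185/23))*232 = (30 + 185/23)*232 = (875/23)*232 = 203000/23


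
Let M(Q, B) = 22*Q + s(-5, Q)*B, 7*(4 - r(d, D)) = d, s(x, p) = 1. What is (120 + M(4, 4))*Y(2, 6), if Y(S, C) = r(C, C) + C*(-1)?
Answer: -4240/7 ≈ -605.71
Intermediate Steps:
r(d, D) = 4 - d/7
M(Q, B) = B + 22*Q (M(Q, B) = 22*Q + 1*B = 22*Q + B = B + 22*Q)
Y(S, C) = 4 - 8*C/7 (Y(S, C) = (4 - C/7) + C*(-1) = (4 - C/7) - C = 4 - 8*C/7)
(120 + M(4, 4))*Y(2, 6) = (120 + (4 + 22*4))*(4 - 8/7*6) = (120 + (4 + 88))*(4 - 48/7) = (120 + 92)*(-20/7) = 212*(-20/7) = -4240/7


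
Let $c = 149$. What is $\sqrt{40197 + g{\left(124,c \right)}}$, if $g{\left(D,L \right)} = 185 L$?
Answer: $\sqrt{67762} \approx 260.31$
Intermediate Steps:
$\sqrt{40197 + g{\left(124,c \right)}} = \sqrt{40197 + 185 \cdot 149} = \sqrt{40197 + 27565} = \sqrt{67762}$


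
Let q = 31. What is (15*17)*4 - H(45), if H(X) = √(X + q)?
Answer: 1020 - 2*√19 ≈ 1011.3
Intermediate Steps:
H(X) = √(31 + X) (H(X) = √(X + 31) = √(31 + X))
(15*17)*4 - H(45) = (15*17)*4 - √(31 + 45) = 255*4 - √76 = 1020 - 2*√19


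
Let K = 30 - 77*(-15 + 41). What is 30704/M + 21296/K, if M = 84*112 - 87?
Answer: -34487932/4595253 ≈ -7.5051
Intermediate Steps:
M = 9321 (M = 9408 - 87 = 9321)
K = -1972 (K = 30 - 77*26 = 30 - 2002 = -1972)
30704/M + 21296/K = 30704/9321 + 21296/(-1972) = 30704*(1/9321) + 21296*(-1/1972) = 30704/9321 - 5324/493 = -34487932/4595253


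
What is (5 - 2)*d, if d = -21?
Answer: -63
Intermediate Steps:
(5 - 2)*d = (5 - 2)*(-21) = 3*(-21) = -63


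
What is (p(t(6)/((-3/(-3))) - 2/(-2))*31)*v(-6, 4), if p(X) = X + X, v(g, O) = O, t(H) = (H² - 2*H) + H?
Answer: 7688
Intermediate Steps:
t(H) = H² - H
p(X) = 2*X
(p(t(6)/((-3/(-3))) - 2/(-2))*31)*v(-6, 4) = ((2*((6*(-1 + 6))/((-3/(-3))) - 2/(-2)))*31)*4 = ((2*((6*5)/((-3*(-⅓))) - 2*(-½)))*31)*4 = ((2*(30/1 + 1))*31)*4 = ((2*(30*1 + 1))*31)*4 = ((2*(30 + 1))*31)*4 = ((2*31)*31)*4 = (62*31)*4 = 1922*4 = 7688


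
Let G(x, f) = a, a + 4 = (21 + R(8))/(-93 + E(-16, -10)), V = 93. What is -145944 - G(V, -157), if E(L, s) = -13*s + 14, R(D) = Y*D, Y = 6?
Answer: -2481003/17 ≈ -1.4594e+5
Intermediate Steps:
R(D) = 6*D
E(L, s) = 14 - 13*s
a = -45/17 (a = -4 + (21 + 6*8)/(-93 + (14 - 13*(-10))) = -4 + (21 + 48)/(-93 + (14 + 130)) = -4 + 69/(-93 + 144) = -4 + 69/51 = -4 + 69*(1/51) = -4 + 23/17 = -45/17 ≈ -2.6471)
G(x, f) = -45/17
-145944 - G(V, -157) = -145944 - 1*(-45/17) = -145944 + 45/17 = -2481003/17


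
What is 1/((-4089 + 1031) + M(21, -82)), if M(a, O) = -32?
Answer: -1/3090 ≈ -0.00032362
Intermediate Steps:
1/((-4089 + 1031) + M(21, -82)) = 1/((-4089 + 1031) - 32) = 1/(-3058 - 32) = 1/(-3090) = -1/3090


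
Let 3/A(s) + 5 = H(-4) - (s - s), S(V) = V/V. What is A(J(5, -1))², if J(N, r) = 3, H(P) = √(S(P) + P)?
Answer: 9/(5 - I*√3)² ≈ 0.25255 + 0.19883*I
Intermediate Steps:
S(V) = 1
H(P) = √(1 + P)
A(s) = 3/(-5 + I*√3) (A(s) = 3/(-5 + (√(1 - 4) - (s - s))) = 3/(-5 + (√(-3) - 1*0)) = 3/(-5 + (I*√3 + 0)) = 3/(-5 + I*√3))
A(J(5, -1))² = (-15/28 - 3*I*√3/28)²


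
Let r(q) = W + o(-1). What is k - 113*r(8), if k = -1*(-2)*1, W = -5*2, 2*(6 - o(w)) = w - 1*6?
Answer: 117/2 ≈ 58.500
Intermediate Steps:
o(w) = 9 - w/2 (o(w) = 6 - (w - 1*6)/2 = 6 - (w - 6)/2 = 6 - (-6 + w)/2 = 6 + (3 - w/2) = 9 - w/2)
W = -10
k = 2 (k = 2*1 = 2)
r(q) = -½ (r(q) = -10 + (9 - ½*(-1)) = -10 + (9 + ½) = -10 + 19/2 = -½)
k - 113*r(8) = 2 - 113*(-½) = 2 + 113/2 = 117/2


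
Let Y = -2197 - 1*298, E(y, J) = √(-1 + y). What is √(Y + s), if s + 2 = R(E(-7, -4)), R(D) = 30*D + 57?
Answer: 2*√(-610 + 15*I*√2) ≈ 0.85877 + 49.404*I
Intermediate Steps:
Y = -2495 (Y = -2197 - 298 = -2495)
R(D) = 57 + 30*D
s = 55 + 60*I*√2 (s = -2 + (57 + 30*√(-1 - 7)) = -2 + (57 + 30*√(-8)) = -2 + (57 + 30*(2*I*√2)) = -2 + (57 + 60*I*√2) = 55 + 60*I*√2 ≈ 55.0 + 84.853*I)
√(Y + s) = √(-2495 + (55 + 60*I*√2)) = √(-2440 + 60*I*√2)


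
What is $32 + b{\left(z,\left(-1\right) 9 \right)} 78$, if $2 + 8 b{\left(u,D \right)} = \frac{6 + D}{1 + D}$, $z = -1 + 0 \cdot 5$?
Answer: $\frac{517}{32} \approx 16.156$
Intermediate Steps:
$z = -1$ ($z = -1 + 0 = -1$)
$b{\left(u,D \right)} = - \frac{1}{4} + \frac{6 + D}{8 \left(1 + D\right)}$ ($b{\left(u,D \right)} = - \frac{1}{4} + \frac{\left(6 + D\right) \frac{1}{1 + D}}{8} = - \frac{1}{4} + \frac{\frac{1}{1 + D} \left(6 + D\right)}{8} = - \frac{1}{4} + \frac{6 + D}{8 \left(1 + D\right)}$)
$32 + b{\left(z,\left(-1\right) 9 \right)} 78 = 32 + \frac{4 - \left(-1\right) 9}{8 \left(1 - 9\right)} 78 = 32 + \frac{4 - -9}{8 \left(1 - 9\right)} 78 = 32 + \frac{4 + 9}{8 \left(-8\right)} 78 = 32 + \frac{1}{8} \left(- \frac{1}{8}\right) 13 \cdot 78 = 32 - \frac{507}{32} = \frac{517}{32}$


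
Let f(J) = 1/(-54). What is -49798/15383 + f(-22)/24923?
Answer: -67020255299/20703087486 ≈ -3.2372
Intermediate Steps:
f(J) = -1/54
-49798/15383 + f(-22)/24923 = -49798/15383 - 1/54/24923 = -49798*1/15383 - 1/54*1/24923 = -49798/15383 - 1/1345842 = -67020255299/20703087486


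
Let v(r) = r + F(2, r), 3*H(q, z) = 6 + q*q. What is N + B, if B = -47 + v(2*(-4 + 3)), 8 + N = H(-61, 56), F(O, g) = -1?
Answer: 3553/3 ≈ 1184.3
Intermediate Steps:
H(q, z) = 2 + q²/3 (H(q, z) = (6 + q*q)/3 = (6 + q²)/3 = 2 + q²/3)
v(r) = -1 + r (v(r) = r - 1 = -1 + r)
N = 3703/3 (N = -8 + (2 + (⅓)*(-61)²) = -8 + (2 + (⅓)*3721) = -8 + (2 + 3721/3) = -8 + 3727/3 = 3703/3 ≈ 1234.3)
B = -50 (B = -47 + (-1 + 2*(-4 + 3)) = -47 + (-1 + 2*(-1)) = -47 + (-1 - 2) = -47 - 3 = -50)
N + B = 3703/3 - 50 = 3553/3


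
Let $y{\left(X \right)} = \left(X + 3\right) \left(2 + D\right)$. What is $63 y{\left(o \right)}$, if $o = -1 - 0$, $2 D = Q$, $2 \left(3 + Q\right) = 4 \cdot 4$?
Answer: $567$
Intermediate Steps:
$Q = 5$ ($Q = -3 + \frac{4 \cdot 4}{2} = -3 + \frac{1}{2} \cdot 16 = -3 + 8 = 5$)
$D = \frac{5}{2}$ ($D = \frac{1}{2} \cdot 5 = \frac{5}{2} \approx 2.5$)
$o = -1$ ($o = -1 + 0 = -1$)
$y{\left(X \right)} = \frac{27}{2} + \frac{9 X}{2}$ ($y{\left(X \right)} = \left(X + 3\right) \left(2 + \frac{5}{2}\right) = \left(3 + X\right) \frac{9}{2} = \frac{27}{2} + \frac{9 X}{2}$)
$63 y{\left(o \right)} = 63 \left(\frac{27}{2} + \frac{9}{2} \left(-1\right)\right) = 63 \left(\frac{27}{2} - \frac{9}{2}\right) = 63 \cdot 9 = 567$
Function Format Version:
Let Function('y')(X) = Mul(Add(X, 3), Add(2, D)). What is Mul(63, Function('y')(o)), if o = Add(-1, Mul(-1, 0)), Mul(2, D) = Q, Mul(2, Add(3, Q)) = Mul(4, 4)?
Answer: 567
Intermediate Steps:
Q = 5 (Q = Add(-3, Mul(Rational(1, 2), Mul(4, 4))) = Add(-3, Mul(Rational(1, 2), 16)) = Add(-3, 8) = 5)
D = Rational(5, 2) (D = Mul(Rational(1, 2), 5) = Rational(5, 2) ≈ 2.5000)
o = -1 (o = Add(-1, 0) = -1)
Function('y')(X) = Add(Rational(27, 2), Mul(Rational(9, 2), X)) (Function('y')(X) = Mul(Add(X, 3), Add(2, Rational(5, 2))) = Mul(Add(3, X), Rational(9, 2)) = Add(Rational(27, 2), Mul(Rational(9, 2), X)))
Mul(63, Function('y')(o)) = Mul(63, Add(Rational(27, 2), Mul(Rational(9, 2), -1))) = Mul(63, Add(Rational(27, 2), Rational(-9, 2))) = Mul(63, 9) = 567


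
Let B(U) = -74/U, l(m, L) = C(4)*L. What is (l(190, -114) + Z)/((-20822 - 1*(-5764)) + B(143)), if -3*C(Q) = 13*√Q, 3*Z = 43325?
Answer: -6619327/6460104 ≈ -1.0246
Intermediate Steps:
Z = 43325/3 (Z = (⅓)*43325 = 43325/3 ≈ 14442.)
C(Q) = -13*√Q/3
l(m, L) = -26*L/3 (l(m, L) = (-13*√4/3)*L = (-13/3*2)*L = -26*L/3)
(l(190, -114) + Z)/((-20822 - 1*(-5764)) + B(143)) = (-26/3*(-114) + 43325/3)/((-20822 - 1*(-5764)) - 74/143) = (988 + 43325/3)/((-20822 + 5764) - 74*1/143) = 46289/(3*(-15058 - 74/143)) = 46289/(3*(-2153368/143)) = (46289/3)*(-143/2153368) = -6619327/6460104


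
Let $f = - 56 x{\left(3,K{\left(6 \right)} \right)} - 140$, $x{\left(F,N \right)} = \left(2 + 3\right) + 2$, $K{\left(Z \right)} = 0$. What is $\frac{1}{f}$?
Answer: $- \frac{1}{532} \approx -0.0018797$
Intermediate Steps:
$x{\left(F,N \right)} = 7$ ($x{\left(F,N \right)} = 5 + 2 = 7$)
$f = -532$ ($f = \left(-56\right) 7 - 140 = -392 - 140 = -532$)
$\frac{1}{f} = \frac{1}{-532} = - \frac{1}{532}$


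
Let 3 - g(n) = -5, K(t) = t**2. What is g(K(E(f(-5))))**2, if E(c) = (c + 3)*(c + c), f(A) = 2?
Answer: 64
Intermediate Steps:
E(c) = 2*c*(3 + c) (E(c) = (3 + c)*(2*c) = 2*c*(3 + c))
g(n) = 8 (g(n) = 3 - 1*(-5) = 3 + 5 = 8)
g(K(E(f(-5))))**2 = 8**2 = 64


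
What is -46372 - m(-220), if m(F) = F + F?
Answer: -45932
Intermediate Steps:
m(F) = 2*F
-46372 - m(-220) = -46372 - 2*(-220) = -46372 - 1*(-440) = -46372 + 440 = -45932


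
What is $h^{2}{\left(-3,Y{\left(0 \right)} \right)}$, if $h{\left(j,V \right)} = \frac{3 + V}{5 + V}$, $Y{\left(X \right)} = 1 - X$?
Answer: $\frac{4}{9} \approx 0.44444$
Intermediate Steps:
$h{\left(j,V \right)} = \frac{3 + V}{5 + V}$
$h^{2}{\left(-3,Y{\left(0 \right)} \right)} = \left(\frac{3 + \left(1 - 0\right)}{5 + \left(1 - 0\right)}\right)^{2} = \left(\frac{3 + \left(1 + 0\right)}{5 + \left(1 + 0\right)}\right)^{2} = \left(\frac{3 + 1}{5 + 1}\right)^{2} = \left(\frac{1}{6} \cdot 4\right)^{2} = \left(\frac{2}{3}\right)^{2} = \frac{4}{9}$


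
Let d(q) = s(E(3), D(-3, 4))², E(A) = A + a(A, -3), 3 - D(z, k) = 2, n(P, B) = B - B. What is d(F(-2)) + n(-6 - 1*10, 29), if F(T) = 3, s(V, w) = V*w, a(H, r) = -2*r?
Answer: 81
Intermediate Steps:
n(P, B) = 0
D(z, k) = 1 (D(z, k) = 3 - 1*2 = 3 - 2 = 1)
E(A) = 6 + A (E(A) = A - 2*(-3) = A + 6 = 6 + A)
d(q) = 81 (d(q) = ((6 + 3)*1)² = (9*1)² = 9² = 81)
d(F(-2)) + n(-6 - 1*10, 29) = 81 + 0 = 81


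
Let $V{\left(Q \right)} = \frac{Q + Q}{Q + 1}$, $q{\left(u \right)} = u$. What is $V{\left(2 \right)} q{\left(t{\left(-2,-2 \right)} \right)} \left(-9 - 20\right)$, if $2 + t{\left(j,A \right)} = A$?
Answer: $\frac{464}{3} \approx 154.67$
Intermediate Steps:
$t{\left(j,A \right)} = -2 + A$
$V{\left(Q \right)} = \frac{2 Q}{1 + Q}$
$V{\left(2 \right)} q{\left(t{\left(-2,-2 \right)} \right)} \left(-9 - 20\right) = 2 \cdot 2 \frac{1}{1 + 2} \left(-2 - 2\right) \left(-9 - 20\right) = 2 \cdot 2 \cdot \frac{1}{3} \left(-4\right) \left(-29\right) = \frac{4}{3} \left(-4\right) \left(-29\right) = \left(- \frac{16}{3}\right) \left(-29\right) = \frac{464}{3}$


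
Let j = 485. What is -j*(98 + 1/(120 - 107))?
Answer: -618375/13 ≈ -47567.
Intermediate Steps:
-j*(98 + 1/(120 - 107)) = -485*(98 + 1/(120 - 107)) = -485*(98 + 1/13) = -485*1275/13 = -1*618375/13 = -618375/13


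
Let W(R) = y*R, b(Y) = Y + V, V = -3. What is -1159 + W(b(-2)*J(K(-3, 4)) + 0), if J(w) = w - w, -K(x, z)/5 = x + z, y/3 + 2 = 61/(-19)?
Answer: -1159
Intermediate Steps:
y = -297/19 (y = -6 + 3*(61/(-19)) = -6 + 3*(61*(-1/19)) = -6 + 3*(-61/19) = -6 - 183/19 = -297/19 ≈ -15.632)
K(x, z) = -5*x - 5*z (K(x, z) = -5*(x + z) = -5*x - 5*z)
b(Y) = -3 + Y (b(Y) = Y - 3 = -3 + Y)
J(w) = 0
W(R) = -297*R/19
-1159 + W(b(-2)*J(K(-3, 4)) + 0) = -1159 - 297*((-3 - 2)*0 + 0)/19 = -1159 - 297*(-5*0 + 0)/19 = -1159 - 297*(0 + 0)/19 = -1159 - 297/19*0 = -1159 + 0 = -1159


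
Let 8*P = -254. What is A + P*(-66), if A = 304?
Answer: 4799/2 ≈ 2399.5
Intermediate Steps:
P = -127/4 (P = (⅛)*(-254) = -127/4 ≈ -31.750)
A + P*(-66) = 304 - 127/4*(-66) = 304 + 4191/2 = 4799/2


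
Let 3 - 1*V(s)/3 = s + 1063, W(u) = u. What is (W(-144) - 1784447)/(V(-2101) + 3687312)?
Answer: -1784591/3690435 ≈ -0.48357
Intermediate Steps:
V(s) = -3180 - 3*s (V(s) = 9 - 3*(s + 1063) = 9 - 3*(1063 + s) = 9 + (-3189 - 3*s) = -3180 - 3*s)
(W(-144) - 1784447)/(V(-2101) + 3687312) = (-144 - 1784447)/((-3180 - 3*(-2101)) + 3687312) = -1784591/((-3180 + 6303) + 3687312) = -1784591/(3123 + 3687312) = -1784591/3690435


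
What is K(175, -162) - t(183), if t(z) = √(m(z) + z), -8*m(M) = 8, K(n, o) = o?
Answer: -162 - √182 ≈ -175.49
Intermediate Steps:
m(M) = -1 (m(M) = -⅛*8 = -1)
t(z) = √(-1 + z)
K(175, -162) - t(183) = -162 - √(-1 + 183) = -162 - √182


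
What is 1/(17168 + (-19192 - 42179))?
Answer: -1/44203 ≈ -2.2623e-5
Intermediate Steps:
1/(17168 + (-19192 - 42179)) = 1/(17168 - 61371) = 1/(-44203) = -1/44203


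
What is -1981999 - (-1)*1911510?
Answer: -70489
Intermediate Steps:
-1981999 - (-1)*1911510 = -1981999 - 1*(-1911510) = -1981999 + 1911510 = -70489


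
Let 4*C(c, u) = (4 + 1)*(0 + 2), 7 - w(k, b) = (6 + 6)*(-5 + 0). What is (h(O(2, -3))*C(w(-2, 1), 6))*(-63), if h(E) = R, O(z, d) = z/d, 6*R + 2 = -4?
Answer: 315/2 ≈ 157.50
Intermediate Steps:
w(k, b) = 67 (w(k, b) = 7 - (6 + 6)*(-5 + 0) = 7 - 12*(-5) = 7 - 1*(-60) = 7 + 60 = 67)
R = -1 (R = -1/3 + (1/6)*(-4) = -1/3 - 2/3 = -1)
h(E) = -1
C(c, u) = 5/2 (C(c, u) = ((4 + 1)*(0 + 2))/4 = (5*2)/4 = (1/4)*10 = 5/2)
(h(O(2, -3))*C(w(-2, 1), 6))*(-63) = -1*5/2*(-63) = -5/2*(-63) = 315/2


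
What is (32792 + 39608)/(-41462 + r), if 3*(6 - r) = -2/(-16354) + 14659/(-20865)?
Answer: -13320333000/7627135441 ≈ -1.7464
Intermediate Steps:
r = 2293948/367965 (r = 6 - (-2/(-16354) + 14659/(-20865))/3 = 6 - (-2*(-1/16354) + 14659*(-1/20865))/3 = 6 - (1/8177 - 137/195)/3 = 6 - ⅓*(-86158/122655) = 6 + 86158/367965 = 2293948/367965 ≈ 6.2341)
(32792 + 39608)/(-41462 + r) = (32792 + 39608)/(-41462 + 2293948/367965) = 72400/(-15254270882/367965) = 72400*(-367965/15254270882) = -13320333000/7627135441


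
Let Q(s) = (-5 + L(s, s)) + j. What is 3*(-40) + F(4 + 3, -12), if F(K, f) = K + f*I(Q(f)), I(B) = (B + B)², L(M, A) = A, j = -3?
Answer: -19313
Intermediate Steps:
Q(s) = -8 + s (Q(s) = (-5 + s) - 3 = -8 + s)
I(B) = 4*B² (I(B) = (2*B)² = 4*B²)
F(K, f) = K + 4*f*(-8 + f)² (F(K, f) = K + f*(4*(-8 + f)²) = K + 4*f*(-8 + f)²)
3*(-40) + F(4 + 3, -12) = 3*(-40) + ((4 + 3) + 4*(-12)*(-8 - 12)²) = -120 + (7 + 4*(-12)*(-20)²) = -120 + (7 + 4*(-12)*400) = -120 + (7 - 19200) = -120 - 19193 = -19313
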